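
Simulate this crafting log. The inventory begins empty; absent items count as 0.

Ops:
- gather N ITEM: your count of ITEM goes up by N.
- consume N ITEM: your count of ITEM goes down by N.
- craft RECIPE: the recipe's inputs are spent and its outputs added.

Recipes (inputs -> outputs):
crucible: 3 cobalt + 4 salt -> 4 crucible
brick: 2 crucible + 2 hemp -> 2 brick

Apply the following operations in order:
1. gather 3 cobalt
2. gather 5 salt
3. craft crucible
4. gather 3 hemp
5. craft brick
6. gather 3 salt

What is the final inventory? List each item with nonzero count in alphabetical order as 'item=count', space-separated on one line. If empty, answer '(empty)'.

Answer: brick=2 crucible=2 hemp=1 salt=4

Derivation:
After 1 (gather 3 cobalt): cobalt=3
After 2 (gather 5 salt): cobalt=3 salt=5
After 3 (craft crucible): crucible=4 salt=1
After 4 (gather 3 hemp): crucible=4 hemp=3 salt=1
After 5 (craft brick): brick=2 crucible=2 hemp=1 salt=1
After 6 (gather 3 salt): brick=2 crucible=2 hemp=1 salt=4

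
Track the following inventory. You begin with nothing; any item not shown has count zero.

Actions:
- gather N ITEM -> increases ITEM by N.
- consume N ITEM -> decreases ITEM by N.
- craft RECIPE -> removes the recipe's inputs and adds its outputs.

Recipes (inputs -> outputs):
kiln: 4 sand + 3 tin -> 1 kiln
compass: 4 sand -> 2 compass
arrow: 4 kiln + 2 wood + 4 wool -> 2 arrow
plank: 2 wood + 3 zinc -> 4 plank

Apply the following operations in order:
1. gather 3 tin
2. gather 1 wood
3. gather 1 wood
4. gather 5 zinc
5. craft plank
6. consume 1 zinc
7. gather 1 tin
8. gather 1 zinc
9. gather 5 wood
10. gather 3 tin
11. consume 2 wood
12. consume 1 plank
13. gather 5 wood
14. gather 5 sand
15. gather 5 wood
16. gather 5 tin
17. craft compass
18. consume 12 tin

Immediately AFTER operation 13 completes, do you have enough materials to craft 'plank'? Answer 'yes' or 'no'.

Answer: no

Derivation:
After 1 (gather 3 tin): tin=3
After 2 (gather 1 wood): tin=3 wood=1
After 3 (gather 1 wood): tin=3 wood=2
After 4 (gather 5 zinc): tin=3 wood=2 zinc=5
After 5 (craft plank): plank=4 tin=3 zinc=2
After 6 (consume 1 zinc): plank=4 tin=3 zinc=1
After 7 (gather 1 tin): plank=4 tin=4 zinc=1
After 8 (gather 1 zinc): plank=4 tin=4 zinc=2
After 9 (gather 5 wood): plank=4 tin=4 wood=5 zinc=2
After 10 (gather 3 tin): plank=4 tin=7 wood=5 zinc=2
After 11 (consume 2 wood): plank=4 tin=7 wood=3 zinc=2
After 12 (consume 1 plank): plank=3 tin=7 wood=3 zinc=2
After 13 (gather 5 wood): plank=3 tin=7 wood=8 zinc=2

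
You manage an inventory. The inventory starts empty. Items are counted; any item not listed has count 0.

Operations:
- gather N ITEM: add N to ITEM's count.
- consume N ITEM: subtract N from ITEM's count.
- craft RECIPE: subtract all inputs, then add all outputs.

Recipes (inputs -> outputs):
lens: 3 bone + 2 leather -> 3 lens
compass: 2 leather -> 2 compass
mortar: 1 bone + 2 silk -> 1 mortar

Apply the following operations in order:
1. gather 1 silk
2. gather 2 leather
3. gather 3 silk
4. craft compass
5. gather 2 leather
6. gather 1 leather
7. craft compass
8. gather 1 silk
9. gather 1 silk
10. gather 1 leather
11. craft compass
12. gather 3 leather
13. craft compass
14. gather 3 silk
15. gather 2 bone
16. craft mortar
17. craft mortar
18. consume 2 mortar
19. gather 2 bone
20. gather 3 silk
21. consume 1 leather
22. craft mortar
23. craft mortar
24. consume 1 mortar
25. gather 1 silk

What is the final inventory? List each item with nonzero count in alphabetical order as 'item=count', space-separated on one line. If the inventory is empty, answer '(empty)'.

Answer: compass=8 mortar=1 silk=5

Derivation:
After 1 (gather 1 silk): silk=1
After 2 (gather 2 leather): leather=2 silk=1
After 3 (gather 3 silk): leather=2 silk=4
After 4 (craft compass): compass=2 silk=4
After 5 (gather 2 leather): compass=2 leather=2 silk=4
After 6 (gather 1 leather): compass=2 leather=3 silk=4
After 7 (craft compass): compass=4 leather=1 silk=4
After 8 (gather 1 silk): compass=4 leather=1 silk=5
After 9 (gather 1 silk): compass=4 leather=1 silk=6
After 10 (gather 1 leather): compass=4 leather=2 silk=6
After 11 (craft compass): compass=6 silk=6
After 12 (gather 3 leather): compass=6 leather=3 silk=6
After 13 (craft compass): compass=8 leather=1 silk=6
After 14 (gather 3 silk): compass=8 leather=1 silk=9
After 15 (gather 2 bone): bone=2 compass=8 leather=1 silk=9
After 16 (craft mortar): bone=1 compass=8 leather=1 mortar=1 silk=7
After 17 (craft mortar): compass=8 leather=1 mortar=2 silk=5
After 18 (consume 2 mortar): compass=8 leather=1 silk=5
After 19 (gather 2 bone): bone=2 compass=8 leather=1 silk=5
After 20 (gather 3 silk): bone=2 compass=8 leather=1 silk=8
After 21 (consume 1 leather): bone=2 compass=8 silk=8
After 22 (craft mortar): bone=1 compass=8 mortar=1 silk=6
After 23 (craft mortar): compass=8 mortar=2 silk=4
After 24 (consume 1 mortar): compass=8 mortar=1 silk=4
After 25 (gather 1 silk): compass=8 mortar=1 silk=5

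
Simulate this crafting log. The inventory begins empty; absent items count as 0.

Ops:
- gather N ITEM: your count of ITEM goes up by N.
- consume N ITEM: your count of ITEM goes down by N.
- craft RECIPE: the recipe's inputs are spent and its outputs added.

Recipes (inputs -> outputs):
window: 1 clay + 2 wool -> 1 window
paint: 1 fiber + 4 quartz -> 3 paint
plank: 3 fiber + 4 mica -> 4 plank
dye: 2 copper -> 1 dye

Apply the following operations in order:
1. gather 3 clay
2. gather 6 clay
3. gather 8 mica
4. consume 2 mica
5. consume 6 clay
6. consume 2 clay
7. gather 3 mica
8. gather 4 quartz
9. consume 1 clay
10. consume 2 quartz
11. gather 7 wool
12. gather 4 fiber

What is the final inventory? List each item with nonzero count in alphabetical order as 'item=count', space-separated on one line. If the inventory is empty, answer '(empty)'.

After 1 (gather 3 clay): clay=3
After 2 (gather 6 clay): clay=9
After 3 (gather 8 mica): clay=9 mica=8
After 4 (consume 2 mica): clay=9 mica=6
After 5 (consume 6 clay): clay=3 mica=6
After 6 (consume 2 clay): clay=1 mica=6
After 7 (gather 3 mica): clay=1 mica=9
After 8 (gather 4 quartz): clay=1 mica=9 quartz=4
After 9 (consume 1 clay): mica=9 quartz=4
After 10 (consume 2 quartz): mica=9 quartz=2
After 11 (gather 7 wool): mica=9 quartz=2 wool=7
After 12 (gather 4 fiber): fiber=4 mica=9 quartz=2 wool=7

Answer: fiber=4 mica=9 quartz=2 wool=7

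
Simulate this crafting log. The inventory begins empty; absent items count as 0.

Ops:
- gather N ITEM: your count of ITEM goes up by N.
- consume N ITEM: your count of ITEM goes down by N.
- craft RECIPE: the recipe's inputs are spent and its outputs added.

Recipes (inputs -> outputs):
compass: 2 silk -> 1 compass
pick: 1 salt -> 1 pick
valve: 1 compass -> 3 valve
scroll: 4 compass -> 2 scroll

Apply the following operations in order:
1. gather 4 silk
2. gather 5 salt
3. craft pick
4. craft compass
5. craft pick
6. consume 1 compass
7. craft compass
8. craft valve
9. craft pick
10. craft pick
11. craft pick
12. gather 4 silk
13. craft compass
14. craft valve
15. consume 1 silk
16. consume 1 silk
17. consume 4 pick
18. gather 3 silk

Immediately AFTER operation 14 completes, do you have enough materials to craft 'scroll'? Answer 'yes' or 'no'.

Answer: no

Derivation:
After 1 (gather 4 silk): silk=4
After 2 (gather 5 salt): salt=5 silk=4
After 3 (craft pick): pick=1 salt=4 silk=4
After 4 (craft compass): compass=1 pick=1 salt=4 silk=2
After 5 (craft pick): compass=1 pick=2 salt=3 silk=2
After 6 (consume 1 compass): pick=2 salt=3 silk=2
After 7 (craft compass): compass=1 pick=2 salt=3
After 8 (craft valve): pick=2 salt=3 valve=3
After 9 (craft pick): pick=3 salt=2 valve=3
After 10 (craft pick): pick=4 salt=1 valve=3
After 11 (craft pick): pick=5 valve=3
After 12 (gather 4 silk): pick=5 silk=4 valve=3
After 13 (craft compass): compass=1 pick=5 silk=2 valve=3
After 14 (craft valve): pick=5 silk=2 valve=6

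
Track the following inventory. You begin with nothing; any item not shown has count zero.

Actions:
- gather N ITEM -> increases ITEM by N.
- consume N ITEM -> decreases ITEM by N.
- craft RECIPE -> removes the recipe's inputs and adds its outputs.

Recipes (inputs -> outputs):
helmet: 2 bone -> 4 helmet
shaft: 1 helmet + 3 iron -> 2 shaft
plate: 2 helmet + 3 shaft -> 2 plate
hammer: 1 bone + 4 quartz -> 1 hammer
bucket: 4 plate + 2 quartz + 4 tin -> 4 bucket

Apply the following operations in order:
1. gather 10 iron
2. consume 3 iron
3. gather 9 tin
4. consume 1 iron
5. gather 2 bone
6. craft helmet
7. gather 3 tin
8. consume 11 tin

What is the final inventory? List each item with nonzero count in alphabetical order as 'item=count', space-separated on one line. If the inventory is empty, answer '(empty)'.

Answer: helmet=4 iron=6 tin=1

Derivation:
After 1 (gather 10 iron): iron=10
After 2 (consume 3 iron): iron=7
After 3 (gather 9 tin): iron=7 tin=9
After 4 (consume 1 iron): iron=6 tin=9
After 5 (gather 2 bone): bone=2 iron=6 tin=9
After 6 (craft helmet): helmet=4 iron=6 tin=9
After 7 (gather 3 tin): helmet=4 iron=6 tin=12
After 8 (consume 11 tin): helmet=4 iron=6 tin=1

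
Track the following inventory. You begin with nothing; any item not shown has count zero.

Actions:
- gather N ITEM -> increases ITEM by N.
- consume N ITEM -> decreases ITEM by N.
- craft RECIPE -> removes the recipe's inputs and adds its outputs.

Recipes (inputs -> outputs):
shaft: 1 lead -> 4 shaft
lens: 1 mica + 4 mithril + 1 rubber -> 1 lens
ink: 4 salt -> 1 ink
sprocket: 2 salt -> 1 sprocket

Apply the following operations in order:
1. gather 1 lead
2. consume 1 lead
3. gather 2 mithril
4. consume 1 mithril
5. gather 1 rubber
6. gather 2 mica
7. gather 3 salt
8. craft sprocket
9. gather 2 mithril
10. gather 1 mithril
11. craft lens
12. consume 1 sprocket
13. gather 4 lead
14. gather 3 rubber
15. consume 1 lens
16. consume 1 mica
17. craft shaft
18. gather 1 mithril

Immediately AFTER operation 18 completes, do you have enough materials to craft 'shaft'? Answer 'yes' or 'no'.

Answer: yes

Derivation:
After 1 (gather 1 lead): lead=1
After 2 (consume 1 lead): (empty)
After 3 (gather 2 mithril): mithril=2
After 4 (consume 1 mithril): mithril=1
After 5 (gather 1 rubber): mithril=1 rubber=1
After 6 (gather 2 mica): mica=2 mithril=1 rubber=1
After 7 (gather 3 salt): mica=2 mithril=1 rubber=1 salt=3
After 8 (craft sprocket): mica=2 mithril=1 rubber=1 salt=1 sprocket=1
After 9 (gather 2 mithril): mica=2 mithril=3 rubber=1 salt=1 sprocket=1
After 10 (gather 1 mithril): mica=2 mithril=4 rubber=1 salt=1 sprocket=1
After 11 (craft lens): lens=1 mica=1 salt=1 sprocket=1
After 12 (consume 1 sprocket): lens=1 mica=1 salt=1
After 13 (gather 4 lead): lead=4 lens=1 mica=1 salt=1
After 14 (gather 3 rubber): lead=4 lens=1 mica=1 rubber=3 salt=1
After 15 (consume 1 lens): lead=4 mica=1 rubber=3 salt=1
After 16 (consume 1 mica): lead=4 rubber=3 salt=1
After 17 (craft shaft): lead=3 rubber=3 salt=1 shaft=4
After 18 (gather 1 mithril): lead=3 mithril=1 rubber=3 salt=1 shaft=4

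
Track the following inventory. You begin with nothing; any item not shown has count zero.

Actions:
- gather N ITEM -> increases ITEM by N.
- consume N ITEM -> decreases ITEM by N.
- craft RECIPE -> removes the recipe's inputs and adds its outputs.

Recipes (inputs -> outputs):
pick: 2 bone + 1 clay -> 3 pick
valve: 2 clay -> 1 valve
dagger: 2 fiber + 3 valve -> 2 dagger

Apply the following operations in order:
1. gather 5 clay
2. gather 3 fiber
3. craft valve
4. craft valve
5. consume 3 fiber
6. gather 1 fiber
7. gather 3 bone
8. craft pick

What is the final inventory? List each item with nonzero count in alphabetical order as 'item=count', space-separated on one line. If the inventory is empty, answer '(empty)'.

Answer: bone=1 fiber=1 pick=3 valve=2

Derivation:
After 1 (gather 5 clay): clay=5
After 2 (gather 3 fiber): clay=5 fiber=3
After 3 (craft valve): clay=3 fiber=3 valve=1
After 4 (craft valve): clay=1 fiber=3 valve=2
After 5 (consume 3 fiber): clay=1 valve=2
After 6 (gather 1 fiber): clay=1 fiber=1 valve=2
After 7 (gather 3 bone): bone=3 clay=1 fiber=1 valve=2
After 8 (craft pick): bone=1 fiber=1 pick=3 valve=2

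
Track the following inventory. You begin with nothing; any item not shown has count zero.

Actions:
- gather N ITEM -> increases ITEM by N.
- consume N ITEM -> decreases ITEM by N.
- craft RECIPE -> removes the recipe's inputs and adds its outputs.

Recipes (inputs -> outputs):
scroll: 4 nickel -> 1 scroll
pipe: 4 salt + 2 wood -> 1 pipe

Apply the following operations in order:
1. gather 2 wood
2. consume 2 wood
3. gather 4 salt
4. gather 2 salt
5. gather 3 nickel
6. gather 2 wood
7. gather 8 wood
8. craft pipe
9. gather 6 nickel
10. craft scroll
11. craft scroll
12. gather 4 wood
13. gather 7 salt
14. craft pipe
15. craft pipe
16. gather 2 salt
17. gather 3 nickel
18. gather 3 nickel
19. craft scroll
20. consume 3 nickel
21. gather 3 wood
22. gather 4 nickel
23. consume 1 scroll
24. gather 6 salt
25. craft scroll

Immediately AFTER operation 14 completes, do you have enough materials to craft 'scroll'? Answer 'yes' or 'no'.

Answer: no

Derivation:
After 1 (gather 2 wood): wood=2
After 2 (consume 2 wood): (empty)
After 3 (gather 4 salt): salt=4
After 4 (gather 2 salt): salt=6
After 5 (gather 3 nickel): nickel=3 salt=6
After 6 (gather 2 wood): nickel=3 salt=6 wood=2
After 7 (gather 8 wood): nickel=3 salt=6 wood=10
After 8 (craft pipe): nickel=3 pipe=1 salt=2 wood=8
After 9 (gather 6 nickel): nickel=9 pipe=1 salt=2 wood=8
After 10 (craft scroll): nickel=5 pipe=1 salt=2 scroll=1 wood=8
After 11 (craft scroll): nickel=1 pipe=1 salt=2 scroll=2 wood=8
After 12 (gather 4 wood): nickel=1 pipe=1 salt=2 scroll=2 wood=12
After 13 (gather 7 salt): nickel=1 pipe=1 salt=9 scroll=2 wood=12
After 14 (craft pipe): nickel=1 pipe=2 salt=5 scroll=2 wood=10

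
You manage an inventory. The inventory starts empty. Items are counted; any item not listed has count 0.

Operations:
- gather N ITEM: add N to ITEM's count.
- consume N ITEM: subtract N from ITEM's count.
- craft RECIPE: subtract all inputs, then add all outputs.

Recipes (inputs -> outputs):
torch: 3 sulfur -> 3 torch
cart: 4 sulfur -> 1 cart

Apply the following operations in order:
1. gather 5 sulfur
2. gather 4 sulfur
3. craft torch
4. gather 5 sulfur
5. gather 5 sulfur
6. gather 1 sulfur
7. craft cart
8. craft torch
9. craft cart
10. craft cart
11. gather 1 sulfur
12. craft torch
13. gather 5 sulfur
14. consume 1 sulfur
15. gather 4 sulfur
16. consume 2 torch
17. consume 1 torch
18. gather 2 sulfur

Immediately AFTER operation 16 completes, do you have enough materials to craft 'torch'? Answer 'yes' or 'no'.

Answer: yes

Derivation:
After 1 (gather 5 sulfur): sulfur=5
After 2 (gather 4 sulfur): sulfur=9
After 3 (craft torch): sulfur=6 torch=3
After 4 (gather 5 sulfur): sulfur=11 torch=3
After 5 (gather 5 sulfur): sulfur=16 torch=3
After 6 (gather 1 sulfur): sulfur=17 torch=3
After 7 (craft cart): cart=1 sulfur=13 torch=3
After 8 (craft torch): cart=1 sulfur=10 torch=6
After 9 (craft cart): cart=2 sulfur=6 torch=6
After 10 (craft cart): cart=3 sulfur=2 torch=6
After 11 (gather 1 sulfur): cart=3 sulfur=3 torch=6
After 12 (craft torch): cart=3 torch=9
After 13 (gather 5 sulfur): cart=3 sulfur=5 torch=9
After 14 (consume 1 sulfur): cart=3 sulfur=4 torch=9
After 15 (gather 4 sulfur): cart=3 sulfur=8 torch=9
After 16 (consume 2 torch): cart=3 sulfur=8 torch=7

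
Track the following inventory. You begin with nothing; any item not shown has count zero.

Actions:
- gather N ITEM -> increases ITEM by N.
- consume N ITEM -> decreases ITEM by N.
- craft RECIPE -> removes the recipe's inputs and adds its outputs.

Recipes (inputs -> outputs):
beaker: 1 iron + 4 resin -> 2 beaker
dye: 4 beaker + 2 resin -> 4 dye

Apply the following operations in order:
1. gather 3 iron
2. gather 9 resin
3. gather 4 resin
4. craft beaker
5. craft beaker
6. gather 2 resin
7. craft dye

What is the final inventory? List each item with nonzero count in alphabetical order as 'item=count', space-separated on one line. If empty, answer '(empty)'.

After 1 (gather 3 iron): iron=3
After 2 (gather 9 resin): iron=3 resin=9
After 3 (gather 4 resin): iron=3 resin=13
After 4 (craft beaker): beaker=2 iron=2 resin=9
After 5 (craft beaker): beaker=4 iron=1 resin=5
After 6 (gather 2 resin): beaker=4 iron=1 resin=7
After 7 (craft dye): dye=4 iron=1 resin=5

Answer: dye=4 iron=1 resin=5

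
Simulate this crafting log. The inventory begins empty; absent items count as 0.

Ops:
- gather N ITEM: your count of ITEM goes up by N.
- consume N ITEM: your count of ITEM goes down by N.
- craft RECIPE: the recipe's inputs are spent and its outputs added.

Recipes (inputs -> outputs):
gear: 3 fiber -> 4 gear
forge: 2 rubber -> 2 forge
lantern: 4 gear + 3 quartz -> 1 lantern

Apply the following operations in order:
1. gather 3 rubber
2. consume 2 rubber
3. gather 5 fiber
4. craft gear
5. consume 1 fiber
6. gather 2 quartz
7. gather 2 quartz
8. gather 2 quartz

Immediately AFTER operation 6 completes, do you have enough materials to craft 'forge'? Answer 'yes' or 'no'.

After 1 (gather 3 rubber): rubber=3
After 2 (consume 2 rubber): rubber=1
After 3 (gather 5 fiber): fiber=5 rubber=1
After 4 (craft gear): fiber=2 gear=4 rubber=1
After 5 (consume 1 fiber): fiber=1 gear=4 rubber=1
After 6 (gather 2 quartz): fiber=1 gear=4 quartz=2 rubber=1

Answer: no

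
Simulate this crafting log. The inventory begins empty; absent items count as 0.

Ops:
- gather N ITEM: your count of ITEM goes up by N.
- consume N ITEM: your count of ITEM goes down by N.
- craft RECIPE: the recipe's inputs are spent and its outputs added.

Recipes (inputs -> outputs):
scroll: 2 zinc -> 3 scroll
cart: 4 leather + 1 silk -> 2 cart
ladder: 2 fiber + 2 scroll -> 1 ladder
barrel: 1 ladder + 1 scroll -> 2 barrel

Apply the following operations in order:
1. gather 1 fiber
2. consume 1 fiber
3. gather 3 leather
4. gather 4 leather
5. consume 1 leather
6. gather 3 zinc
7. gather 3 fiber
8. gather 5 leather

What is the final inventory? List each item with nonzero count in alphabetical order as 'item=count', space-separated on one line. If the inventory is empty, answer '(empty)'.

Answer: fiber=3 leather=11 zinc=3

Derivation:
After 1 (gather 1 fiber): fiber=1
After 2 (consume 1 fiber): (empty)
After 3 (gather 3 leather): leather=3
After 4 (gather 4 leather): leather=7
After 5 (consume 1 leather): leather=6
After 6 (gather 3 zinc): leather=6 zinc=3
After 7 (gather 3 fiber): fiber=3 leather=6 zinc=3
After 8 (gather 5 leather): fiber=3 leather=11 zinc=3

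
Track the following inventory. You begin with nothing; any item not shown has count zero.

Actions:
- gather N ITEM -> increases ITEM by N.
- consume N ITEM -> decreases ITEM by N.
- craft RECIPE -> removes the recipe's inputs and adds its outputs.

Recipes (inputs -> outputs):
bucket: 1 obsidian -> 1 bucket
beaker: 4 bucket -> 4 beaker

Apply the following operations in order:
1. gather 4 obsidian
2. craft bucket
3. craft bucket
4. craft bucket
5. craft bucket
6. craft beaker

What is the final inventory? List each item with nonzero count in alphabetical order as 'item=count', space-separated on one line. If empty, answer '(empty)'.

After 1 (gather 4 obsidian): obsidian=4
After 2 (craft bucket): bucket=1 obsidian=3
After 3 (craft bucket): bucket=2 obsidian=2
After 4 (craft bucket): bucket=3 obsidian=1
After 5 (craft bucket): bucket=4
After 6 (craft beaker): beaker=4

Answer: beaker=4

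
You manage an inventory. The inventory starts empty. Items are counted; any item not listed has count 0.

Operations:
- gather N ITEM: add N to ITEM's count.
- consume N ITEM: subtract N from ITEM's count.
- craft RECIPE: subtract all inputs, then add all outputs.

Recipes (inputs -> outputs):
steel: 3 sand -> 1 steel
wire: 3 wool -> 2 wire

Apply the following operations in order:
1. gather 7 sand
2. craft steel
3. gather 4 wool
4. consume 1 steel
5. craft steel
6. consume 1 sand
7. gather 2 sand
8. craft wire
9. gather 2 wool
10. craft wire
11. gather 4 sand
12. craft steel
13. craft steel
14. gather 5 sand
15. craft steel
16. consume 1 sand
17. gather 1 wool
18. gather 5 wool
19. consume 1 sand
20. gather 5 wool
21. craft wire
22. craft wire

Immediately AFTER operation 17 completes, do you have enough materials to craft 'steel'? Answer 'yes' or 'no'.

Answer: no

Derivation:
After 1 (gather 7 sand): sand=7
After 2 (craft steel): sand=4 steel=1
After 3 (gather 4 wool): sand=4 steel=1 wool=4
After 4 (consume 1 steel): sand=4 wool=4
After 5 (craft steel): sand=1 steel=1 wool=4
After 6 (consume 1 sand): steel=1 wool=4
After 7 (gather 2 sand): sand=2 steel=1 wool=4
After 8 (craft wire): sand=2 steel=1 wire=2 wool=1
After 9 (gather 2 wool): sand=2 steel=1 wire=2 wool=3
After 10 (craft wire): sand=2 steel=1 wire=4
After 11 (gather 4 sand): sand=6 steel=1 wire=4
After 12 (craft steel): sand=3 steel=2 wire=4
After 13 (craft steel): steel=3 wire=4
After 14 (gather 5 sand): sand=5 steel=3 wire=4
After 15 (craft steel): sand=2 steel=4 wire=4
After 16 (consume 1 sand): sand=1 steel=4 wire=4
After 17 (gather 1 wool): sand=1 steel=4 wire=4 wool=1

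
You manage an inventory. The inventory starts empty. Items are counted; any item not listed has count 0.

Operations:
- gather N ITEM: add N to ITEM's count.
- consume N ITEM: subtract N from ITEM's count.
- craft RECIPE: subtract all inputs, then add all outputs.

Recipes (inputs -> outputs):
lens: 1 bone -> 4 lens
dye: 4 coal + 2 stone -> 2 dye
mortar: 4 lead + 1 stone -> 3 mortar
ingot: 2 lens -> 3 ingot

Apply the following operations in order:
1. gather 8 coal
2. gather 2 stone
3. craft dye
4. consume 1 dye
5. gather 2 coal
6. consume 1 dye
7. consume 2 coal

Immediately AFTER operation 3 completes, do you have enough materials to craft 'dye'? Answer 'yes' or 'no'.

Answer: no

Derivation:
After 1 (gather 8 coal): coal=8
After 2 (gather 2 stone): coal=8 stone=2
After 3 (craft dye): coal=4 dye=2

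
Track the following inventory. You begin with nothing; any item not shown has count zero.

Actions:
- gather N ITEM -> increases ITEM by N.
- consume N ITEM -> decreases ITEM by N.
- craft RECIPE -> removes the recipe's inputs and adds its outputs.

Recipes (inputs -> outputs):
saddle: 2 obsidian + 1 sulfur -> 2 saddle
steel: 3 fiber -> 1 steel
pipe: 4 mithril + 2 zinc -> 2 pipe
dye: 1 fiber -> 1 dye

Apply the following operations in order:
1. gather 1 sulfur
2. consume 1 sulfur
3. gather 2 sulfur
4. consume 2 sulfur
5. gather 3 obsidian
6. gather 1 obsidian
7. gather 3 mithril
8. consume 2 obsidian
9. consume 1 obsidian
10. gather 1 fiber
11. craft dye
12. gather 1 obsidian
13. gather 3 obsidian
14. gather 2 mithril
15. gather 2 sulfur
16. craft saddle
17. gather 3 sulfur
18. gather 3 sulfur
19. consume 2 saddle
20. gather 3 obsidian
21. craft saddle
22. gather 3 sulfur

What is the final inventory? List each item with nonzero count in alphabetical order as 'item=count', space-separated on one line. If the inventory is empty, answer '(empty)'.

After 1 (gather 1 sulfur): sulfur=1
After 2 (consume 1 sulfur): (empty)
After 3 (gather 2 sulfur): sulfur=2
After 4 (consume 2 sulfur): (empty)
After 5 (gather 3 obsidian): obsidian=3
After 6 (gather 1 obsidian): obsidian=4
After 7 (gather 3 mithril): mithril=3 obsidian=4
After 8 (consume 2 obsidian): mithril=3 obsidian=2
After 9 (consume 1 obsidian): mithril=3 obsidian=1
After 10 (gather 1 fiber): fiber=1 mithril=3 obsidian=1
After 11 (craft dye): dye=1 mithril=3 obsidian=1
After 12 (gather 1 obsidian): dye=1 mithril=3 obsidian=2
After 13 (gather 3 obsidian): dye=1 mithril=3 obsidian=5
After 14 (gather 2 mithril): dye=1 mithril=5 obsidian=5
After 15 (gather 2 sulfur): dye=1 mithril=5 obsidian=5 sulfur=2
After 16 (craft saddle): dye=1 mithril=5 obsidian=3 saddle=2 sulfur=1
After 17 (gather 3 sulfur): dye=1 mithril=5 obsidian=3 saddle=2 sulfur=4
After 18 (gather 3 sulfur): dye=1 mithril=5 obsidian=3 saddle=2 sulfur=7
After 19 (consume 2 saddle): dye=1 mithril=5 obsidian=3 sulfur=7
After 20 (gather 3 obsidian): dye=1 mithril=5 obsidian=6 sulfur=7
After 21 (craft saddle): dye=1 mithril=5 obsidian=4 saddle=2 sulfur=6
After 22 (gather 3 sulfur): dye=1 mithril=5 obsidian=4 saddle=2 sulfur=9

Answer: dye=1 mithril=5 obsidian=4 saddle=2 sulfur=9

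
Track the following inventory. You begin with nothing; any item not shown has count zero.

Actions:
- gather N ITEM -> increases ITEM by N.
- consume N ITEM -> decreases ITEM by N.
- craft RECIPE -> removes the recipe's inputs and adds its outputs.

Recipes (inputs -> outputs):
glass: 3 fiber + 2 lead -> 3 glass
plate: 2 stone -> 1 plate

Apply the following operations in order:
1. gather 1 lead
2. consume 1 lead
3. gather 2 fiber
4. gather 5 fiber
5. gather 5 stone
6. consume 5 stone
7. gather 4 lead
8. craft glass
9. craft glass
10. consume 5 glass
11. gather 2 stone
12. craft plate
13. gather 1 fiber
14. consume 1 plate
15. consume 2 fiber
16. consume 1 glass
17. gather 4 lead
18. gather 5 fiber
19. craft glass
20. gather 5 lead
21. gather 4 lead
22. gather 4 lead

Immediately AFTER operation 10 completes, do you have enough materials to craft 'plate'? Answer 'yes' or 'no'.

After 1 (gather 1 lead): lead=1
After 2 (consume 1 lead): (empty)
After 3 (gather 2 fiber): fiber=2
After 4 (gather 5 fiber): fiber=7
After 5 (gather 5 stone): fiber=7 stone=5
After 6 (consume 5 stone): fiber=7
After 7 (gather 4 lead): fiber=7 lead=4
After 8 (craft glass): fiber=4 glass=3 lead=2
After 9 (craft glass): fiber=1 glass=6
After 10 (consume 5 glass): fiber=1 glass=1

Answer: no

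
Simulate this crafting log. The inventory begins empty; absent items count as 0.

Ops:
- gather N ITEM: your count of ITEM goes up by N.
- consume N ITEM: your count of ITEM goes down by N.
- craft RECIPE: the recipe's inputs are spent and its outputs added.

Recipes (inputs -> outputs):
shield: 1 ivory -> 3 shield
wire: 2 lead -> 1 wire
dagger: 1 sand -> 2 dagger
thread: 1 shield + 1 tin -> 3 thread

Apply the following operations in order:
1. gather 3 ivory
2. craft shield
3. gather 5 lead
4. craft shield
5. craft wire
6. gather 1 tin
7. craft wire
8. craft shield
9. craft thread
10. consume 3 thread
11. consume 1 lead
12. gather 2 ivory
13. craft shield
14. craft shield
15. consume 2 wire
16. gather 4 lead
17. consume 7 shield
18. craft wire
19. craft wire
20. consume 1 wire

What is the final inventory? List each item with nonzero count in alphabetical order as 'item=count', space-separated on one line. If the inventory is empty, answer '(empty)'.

After 1 (gather 3 ivory): ivory=3
After 2 (craft shield): ivory=2 shield=3
After 3 (gather 5 lead): ivory=2 lead=5 shield=3
After 4 (craft shield): ivory=1 lead=5 shield=6
After 5 (craft wire): ivory=1 lead=3 shield=6 wire=1
After 6 (gather 1 tin): ivory=1 lead=3 shield=6 tin=1 wire=1
After 7 (craft wire): ivory=1 lead=1 shield=6 tin=1 wire=2
After 8 (craft shield): lead=1 shield=9 tin=1 wire=2
After 9 (craft thread): lead=1 shield=8 thread=3 wire=2
After 10 (consume 3 thread): lead=1 shield=8 wire=2
After 11 (consume 1 lead): shield=8 wire=2
After 12 (gather 2 ivory): ivory=2 shield=8 wire=2
After 13 (craft shield): ivory=1 shield=11 wire=2
After 14 (craft shield): shield=14 wire=2
After 15 (consume 2 wire): shield=14
After 16 (gather 4 lead): lead=4 shield=14
After 17 (consume 7 shield): lead=4 shield=7
After 18 (craft wire): lead=2 shield=7 wire=1
After 19 (craft wire): shield=7 wire=2
After 20 (consume 1 wire): shield=7 wire=1

Answer: shield=7 wire=1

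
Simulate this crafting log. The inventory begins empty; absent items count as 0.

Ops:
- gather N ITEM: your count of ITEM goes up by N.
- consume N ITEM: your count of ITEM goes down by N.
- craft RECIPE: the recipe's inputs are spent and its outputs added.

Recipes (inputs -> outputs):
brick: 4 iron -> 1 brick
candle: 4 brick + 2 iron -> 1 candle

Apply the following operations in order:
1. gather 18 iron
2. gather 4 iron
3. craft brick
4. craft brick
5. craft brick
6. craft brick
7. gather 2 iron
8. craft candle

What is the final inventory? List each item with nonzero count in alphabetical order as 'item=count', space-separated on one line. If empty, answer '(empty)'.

Answer: candle=1 iron=6

Derivation:
After 1 (gather 18 iron): iron=18
After 2 (gather 4 iron): iron=22
After 3 (craft brick): brick=1 iron=18
After 4 (craft brick): brick=2 iron=14
After 5 (craft brick): brick=3 iron=10
After 6 (craft brick): brick=4 iron=6
After 7 (gather 2 iron): brick=4 iron=8
After 8 (craft candle): candle=1 iron=6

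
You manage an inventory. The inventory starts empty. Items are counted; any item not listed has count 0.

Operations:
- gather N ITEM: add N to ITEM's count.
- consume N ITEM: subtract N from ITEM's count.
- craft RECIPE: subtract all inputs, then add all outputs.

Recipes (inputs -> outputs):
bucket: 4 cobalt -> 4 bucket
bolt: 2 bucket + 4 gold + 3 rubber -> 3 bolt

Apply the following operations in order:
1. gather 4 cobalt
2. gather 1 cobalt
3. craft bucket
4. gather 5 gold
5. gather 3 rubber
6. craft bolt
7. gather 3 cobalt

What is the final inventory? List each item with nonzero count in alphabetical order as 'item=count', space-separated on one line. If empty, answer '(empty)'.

Answer: bolt=3 bucket=2 cobalt=4 gold=1

Derivation:
After 1 (gather 4 cobalt): cobalt=4
After 2 (gather 1 cobalt): cobalt=5
After 3 (craft bucket): bucket=4 cobalt=1
After 4 (gather 5 gold): bucket=4 cobalt=1 gold=5
After 5 (gather 3 rubber): bucket=4 cobalt=1 gold=5 rubber=3
After 6 (craft bolt): bolt=3 bucket=2 cobalt=1 gold=1
After 7 (gather 3 cobalt): bolt=3 bucket=2 cobalt=4 gold=1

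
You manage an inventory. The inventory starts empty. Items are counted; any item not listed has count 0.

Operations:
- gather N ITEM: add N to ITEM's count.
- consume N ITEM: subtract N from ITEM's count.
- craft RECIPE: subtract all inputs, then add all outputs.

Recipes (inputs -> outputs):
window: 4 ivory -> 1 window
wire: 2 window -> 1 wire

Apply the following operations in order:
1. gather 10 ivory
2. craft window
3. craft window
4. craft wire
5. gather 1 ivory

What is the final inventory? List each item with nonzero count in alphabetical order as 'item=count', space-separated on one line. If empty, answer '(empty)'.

After 1 (gather 10 ivory): ivory=10
After 2 (craft window): ivory=6 window=1
After 3 (craft window): ivory=2 window=2
After 4 (craft wire): ivory=2 wire=1
After 5 (gather 1 ivory): ivory=3 wire=1

Answer: ivory=3 wire=1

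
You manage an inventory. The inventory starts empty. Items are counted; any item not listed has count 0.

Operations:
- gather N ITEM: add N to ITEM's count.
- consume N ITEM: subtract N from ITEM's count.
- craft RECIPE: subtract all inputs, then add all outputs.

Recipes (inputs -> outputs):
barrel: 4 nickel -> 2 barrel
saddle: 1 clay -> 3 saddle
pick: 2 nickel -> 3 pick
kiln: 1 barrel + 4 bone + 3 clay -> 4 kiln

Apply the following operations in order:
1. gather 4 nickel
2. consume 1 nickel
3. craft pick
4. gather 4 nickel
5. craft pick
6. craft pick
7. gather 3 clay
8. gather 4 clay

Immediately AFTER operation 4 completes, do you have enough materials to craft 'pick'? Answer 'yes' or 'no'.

After 1 (gather 4 nickel): nickel=4
After 2 (consume 1 nickel): nickel=3
After 3 (craft pick): nickel=1 pick=3
After 4 (gather 4 nickel): nickel=5 pick=3

Answer: yes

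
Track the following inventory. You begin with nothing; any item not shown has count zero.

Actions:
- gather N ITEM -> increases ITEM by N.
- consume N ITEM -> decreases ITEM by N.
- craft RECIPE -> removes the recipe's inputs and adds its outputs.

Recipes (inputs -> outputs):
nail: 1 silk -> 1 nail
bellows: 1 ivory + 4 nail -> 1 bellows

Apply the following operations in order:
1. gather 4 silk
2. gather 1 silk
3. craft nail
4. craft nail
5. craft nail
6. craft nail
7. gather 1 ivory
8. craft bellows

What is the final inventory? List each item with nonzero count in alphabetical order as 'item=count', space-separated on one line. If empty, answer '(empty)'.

Answer: bellows=1 silk=1

Derivation:
After 1 (gather 4 silk): silk=4
After 2 (gather 1 silk): silk=5
After 3 (craft nail): nail=1 silk=4
After 4 (craft nail): nail=2 silk=3
After 5 (craft nail): nail=3 silk=2
After 6 (craft nail): nail=4 silk=1
After 7 (gather 1 ivory): ivory=1 nail=4 silk=1
After 8 (craft bellows): bellows=1 silk=1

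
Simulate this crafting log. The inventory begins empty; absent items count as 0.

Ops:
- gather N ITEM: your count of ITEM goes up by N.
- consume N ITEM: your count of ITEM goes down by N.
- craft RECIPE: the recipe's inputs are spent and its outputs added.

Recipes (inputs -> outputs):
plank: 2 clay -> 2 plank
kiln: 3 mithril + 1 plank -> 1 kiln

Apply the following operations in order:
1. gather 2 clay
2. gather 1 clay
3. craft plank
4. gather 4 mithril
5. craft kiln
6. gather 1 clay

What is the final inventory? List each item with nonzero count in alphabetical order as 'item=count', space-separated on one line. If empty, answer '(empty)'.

After 1 (gather 2 clay): clay=2
After 2 (gather 1 clay): clay=3
After 3 (craft plank): clay=1 plank=2
After 4 (gather 4 mithril): clay=1 mithril=4 plank=2
After 5 (craft kiln): clay=1 kiln=1 mithril=1 plank=1
After 6 (gather 1 clay): clay=2 kiln=1 mithril=1 plank=1

Answer: clay=2 kiln=1 mithril=1 plank=1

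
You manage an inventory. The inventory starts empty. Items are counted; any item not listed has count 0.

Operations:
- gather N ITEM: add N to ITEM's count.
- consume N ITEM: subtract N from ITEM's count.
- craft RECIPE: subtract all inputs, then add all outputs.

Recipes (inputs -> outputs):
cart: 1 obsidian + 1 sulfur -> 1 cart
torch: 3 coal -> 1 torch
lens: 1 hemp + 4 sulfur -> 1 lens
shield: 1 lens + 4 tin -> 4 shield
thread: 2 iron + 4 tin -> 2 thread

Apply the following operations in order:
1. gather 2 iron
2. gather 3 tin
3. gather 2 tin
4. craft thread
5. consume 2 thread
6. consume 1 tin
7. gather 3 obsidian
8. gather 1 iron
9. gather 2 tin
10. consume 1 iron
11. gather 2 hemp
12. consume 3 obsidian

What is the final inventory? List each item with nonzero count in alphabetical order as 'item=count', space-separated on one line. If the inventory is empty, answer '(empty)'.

After 1 (gather 2 iron): iron=2
After 2 (gather 3 tin): iron=2 tin=3
After 3 (gather 2 tin): iron=2 tin=5
After 4 (craft thread): thread=2 tin=1
After 5 (consume 2 thread): tin=1
After 6 (consume 1 tin): (empty)
After 7 (gather 3 obsidian): obsidian=3
After 8 (gather 1 iron): iron=1 obsidian=3
After 9 (gather 2 tin): iron=1 obsidian=3 tin=2
After 10 (consume 1 iron): obsidian=3 tin=2
After 11 (gather 2 hemp): hemp=2 obsidian=3 tin=2
After 12 (consume 3 obsidian): hemp=2 tin=2

Answer: hemp=2 tin=2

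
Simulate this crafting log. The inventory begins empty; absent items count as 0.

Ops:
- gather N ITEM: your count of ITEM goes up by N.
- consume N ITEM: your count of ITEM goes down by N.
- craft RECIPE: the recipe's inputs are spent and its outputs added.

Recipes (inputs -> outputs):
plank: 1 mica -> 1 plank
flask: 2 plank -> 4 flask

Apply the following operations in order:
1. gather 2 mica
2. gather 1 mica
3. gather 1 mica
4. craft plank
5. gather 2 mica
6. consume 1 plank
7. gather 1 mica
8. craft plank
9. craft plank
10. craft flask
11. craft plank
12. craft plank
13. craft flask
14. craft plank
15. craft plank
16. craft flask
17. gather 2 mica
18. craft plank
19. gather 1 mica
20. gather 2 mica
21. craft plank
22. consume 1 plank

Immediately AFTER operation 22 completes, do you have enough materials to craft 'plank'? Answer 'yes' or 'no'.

Answer: yes

Derivation:
After 1 (gather 2 mica): mica=2
After 2 (gather 1 mica): mica=3
After 3 (gather 1 mica): mica=4
After 4 (craft plank): mica=3 plank=1
After 5 (gather 2 mica): mica=5 plank=1
After 6 (consume 1 plank): mica=5
After 7 (gather 1 mica): mica=6
After 8 (craft plank): mica=5 plank=1
After 9 (craft plank): mica=4 plank=2
After 10 (craft flask): flask=4 mica=4
After 11 (craft plank): flask=4 mica=3 plank=1
After 12 (craft plank): flask=4 mica=2 plank=2
After 13 (craft flask): flask=8 mica=2
After 14 (craft plank): flask=8 mica=1 plank=1
After 15 (craft plank): flask=8 plank=2
After 16 (craft flask): flask=12
After 17 (gather 2 mica): flask=12 mica=2
After 18 (craft plank): flask=12 mica=1 plank=1
After 19 (gather 1 mica): flask=12 mica=2 plank=1
After 20 (gather 2 mica): flask=12 mica=4 plank=1
After 21 (craft plank): flask=12 mica=3 plank=2
After 22 (consume 1 plank): flask=12 mica=3 plank=1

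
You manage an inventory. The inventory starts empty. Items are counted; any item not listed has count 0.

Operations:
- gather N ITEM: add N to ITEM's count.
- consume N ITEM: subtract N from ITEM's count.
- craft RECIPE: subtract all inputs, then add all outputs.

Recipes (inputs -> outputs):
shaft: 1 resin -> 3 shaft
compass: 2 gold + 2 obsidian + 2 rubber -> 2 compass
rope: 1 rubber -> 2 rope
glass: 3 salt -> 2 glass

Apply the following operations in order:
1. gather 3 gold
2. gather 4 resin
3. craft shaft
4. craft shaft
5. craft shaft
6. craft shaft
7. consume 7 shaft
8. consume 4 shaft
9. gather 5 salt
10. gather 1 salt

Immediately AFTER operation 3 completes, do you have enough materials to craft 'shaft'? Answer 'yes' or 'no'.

After 1 (gather 3 gold): gold=3
After 2 (gather 4 resin): gold=3 resin=4
After 3 (craft shaft): gold=3 resin=3 shaft=3

Answer: yes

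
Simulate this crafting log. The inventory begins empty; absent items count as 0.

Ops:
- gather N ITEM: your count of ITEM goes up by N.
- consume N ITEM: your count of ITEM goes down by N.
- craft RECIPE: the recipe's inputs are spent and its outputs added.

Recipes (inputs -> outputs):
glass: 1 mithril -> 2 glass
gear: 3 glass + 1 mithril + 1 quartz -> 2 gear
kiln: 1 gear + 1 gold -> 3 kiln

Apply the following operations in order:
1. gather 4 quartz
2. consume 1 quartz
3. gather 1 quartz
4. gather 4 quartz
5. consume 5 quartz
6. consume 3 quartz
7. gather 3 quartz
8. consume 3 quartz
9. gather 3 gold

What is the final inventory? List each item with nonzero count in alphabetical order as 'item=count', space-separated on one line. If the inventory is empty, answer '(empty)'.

Answer: gold=3

Derivation:
After 1 (gather 4 quartz): quartz=4
After 2 (consume 1 quartz): quartz=3
After 3 (gather 1 quartz): quartz=4
After 4 (gather 4 quartz): quartz=8
After 5 (consume 5 quartz): quartz=3
After 6 (consume 3 quartz): (empty)
After 7 (gather 3 quartz): quartz=3
After 8 (consume 3 quartz): (empty)
After 9 (gather 3 gold): gold=3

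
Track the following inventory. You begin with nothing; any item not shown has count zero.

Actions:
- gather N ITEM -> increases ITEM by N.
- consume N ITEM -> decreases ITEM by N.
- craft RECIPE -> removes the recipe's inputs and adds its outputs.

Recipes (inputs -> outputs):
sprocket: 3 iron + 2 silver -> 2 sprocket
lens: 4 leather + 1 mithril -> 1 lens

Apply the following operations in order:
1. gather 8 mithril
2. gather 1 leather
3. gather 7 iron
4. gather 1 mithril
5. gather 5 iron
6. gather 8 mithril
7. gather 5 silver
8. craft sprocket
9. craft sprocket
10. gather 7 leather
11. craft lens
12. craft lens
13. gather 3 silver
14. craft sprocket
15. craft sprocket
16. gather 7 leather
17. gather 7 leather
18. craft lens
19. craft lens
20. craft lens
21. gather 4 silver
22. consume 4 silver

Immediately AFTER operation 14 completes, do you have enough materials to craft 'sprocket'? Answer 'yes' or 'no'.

Answer: yes

Derivation:
After 1 (gather 8 mithril): mithril=8
After 2 (gather 1 leather): leather=1 mithril=8
After 3 (gather 7 iron): iron=7 leather=1 mithril=8
After 4 (gather 1 mithril): iron=7 leather=1 mithril=9
After 5 (gather 5 iron): iron=12 leather=1 mithril=9
After 6 (gather 8 mithril): iron=12 leather=1 mithril=17
After 7 (gather 5 silver): iron=12 leather=1 mithril=17 silver=5
After 8 (craft sprocket): iron=9 leather=1 mithril=17 silver=3 sprocket=2
After 9 (craft sprocket): iron=6 leather=1 mithril=17 silver=1 sprocket=4
After 10 (gather 7 leather): iron=6 leather=8 mithril=17 silver=1 sprocket=4
After 11 (craft lens): iron=6 leather=4 lens=1 mithril=16 silver=1 sprocket=4
After 12 (craft lens): iron=6 lens=2 mithril=15 silver=1 sprocket=4
After 13 (gather 3 silver): iron=6 lens=2 mithril=15 silver=4 sprocket=4
After 14 (craft sprocket): iron=3 lens=2 mithril=15 silver=2 sprocket=6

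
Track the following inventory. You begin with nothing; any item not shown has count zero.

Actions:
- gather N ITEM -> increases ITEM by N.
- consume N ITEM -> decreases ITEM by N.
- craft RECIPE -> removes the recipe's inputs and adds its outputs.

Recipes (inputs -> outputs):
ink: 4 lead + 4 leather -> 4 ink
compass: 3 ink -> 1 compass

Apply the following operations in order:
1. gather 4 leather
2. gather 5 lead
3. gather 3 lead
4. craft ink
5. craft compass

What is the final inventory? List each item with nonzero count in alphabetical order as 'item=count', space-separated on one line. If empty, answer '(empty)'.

Answer: compass=1 ink=1 lead=4

Derivation:
After 1 (gather 4 leather): leather=4
After 2 (gather 5 lead): lead=5 leather=4
After 3 (gather 3 lead): lead=8 leather=4
After 4 (craft ink): ink=4 lead=4
After 5 (craft compass): compass=1 ink=1 lead=4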